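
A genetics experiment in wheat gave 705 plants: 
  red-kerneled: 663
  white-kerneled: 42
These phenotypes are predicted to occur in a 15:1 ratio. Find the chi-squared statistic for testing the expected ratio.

0.103

Expected counts for N = 705 under a 15:1 ratio (total parts = 16):
  red-kerneled: 705 × 15/16 = 660.9375
  white-kerneled: 705 × 1/16 = 44.0625
χ² = Σ (O − E)² / E
  red-kerneled: (663 − 660.9375)² / 660.9375 = 0.0064
  white-kerneled: (42 − 44.0625)² / 44.0625 = 0.0965
χ² = 0.0064 + 0.0965 = 0.1029 ≈ 0.103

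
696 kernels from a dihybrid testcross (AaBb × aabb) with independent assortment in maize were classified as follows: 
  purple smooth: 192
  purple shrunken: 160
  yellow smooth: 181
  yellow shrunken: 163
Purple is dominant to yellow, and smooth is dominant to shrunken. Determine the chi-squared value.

A dihybrid testcross with independent assortment gives a 1:1:1:1 ratio.
The 1:1:1:1 ratio has 4 parts, so with N = 696 the expected counts are:
  purple smooth: 696 × 1/4 = 174
  purple shrunken: 696 × 1/4 = 174
  yellow smooth: 696 × 1/4 = 174
  yellow shrunken: 696 × 1/4 = 174
χ² = Σ (O − E)² / E
  purple smooth: (192 − 174)² / 174 = 1.8621
  purple shrunken: (160 − 174)² / 174 = 1.1264
  yellow smooth: (181 − 174)² / 174 = 0.2816
  yellow shrunken: (163 − 174)² / 174 = 0.6954
χ² = 1.8621 + 1.1264 + 0.2816 + 0.6954 = 3.9655 ≈ 3.966

3.966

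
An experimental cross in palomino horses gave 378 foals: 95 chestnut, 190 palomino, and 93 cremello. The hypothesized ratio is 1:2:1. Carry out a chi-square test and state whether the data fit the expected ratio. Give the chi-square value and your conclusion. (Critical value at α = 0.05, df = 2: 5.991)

0.032; consistent

Expected counts for N = 378 under a 1:2:1 ratio (total parts = 4):
  chestnut: 378 × 1/4 = 94.5
  palomino: 378 × 2/4 = 189
  cremello: 378 × 1/4 = 94.5
χ² = Σ (O − E)² / E
  chestnut: (95 − 94.5)² / 94.5 = 0.0026
  palomino: (190 − 189)² / 189 = 0.0053
  cremello: (93 − 94.5)² / 94.5 = 0.0238
χ² = 0.0026 + 0.0053 + 0.0238 = 0.0317 ≈ 0.032
Degrees of freedom = 3 − 1 = 2; critical value at α = 0.05 is 5.991.
Since 0.032 < 5.991, we fail to reject the null hypothesis — the data are consistent with the 1:2:1 ratio.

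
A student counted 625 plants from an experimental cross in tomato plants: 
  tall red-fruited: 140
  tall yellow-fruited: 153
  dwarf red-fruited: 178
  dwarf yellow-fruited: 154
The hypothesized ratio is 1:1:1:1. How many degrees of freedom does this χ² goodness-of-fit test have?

A goodness-of-fit test with 4 phenotype classes has df = 4 − 1 = 3.

3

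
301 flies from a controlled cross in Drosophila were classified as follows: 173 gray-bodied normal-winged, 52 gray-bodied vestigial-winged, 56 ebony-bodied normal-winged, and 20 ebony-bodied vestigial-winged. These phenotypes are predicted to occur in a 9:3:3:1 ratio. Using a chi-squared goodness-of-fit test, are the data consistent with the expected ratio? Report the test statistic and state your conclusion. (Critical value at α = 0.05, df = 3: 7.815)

Under the 9:3:3:1 hypothesis (Σ ratio = 16, N = 301):
  gray-bodied normal-winged: 301 × 9/16 = 169.3125
  gray-bodied vestigial-winged: 301 × 3/16 = 56.4375
  ebony-bodied normal-winged: 301 × 3/16 = 56.4375
  ebony-bodied vestigial-winged: 301 × 1/16 = 18.8125
χ² = Σ (O − E)² / E
  gray-bodied normal-winged: (173 − 169.3125)² / 169.3125 = 0.0803
  gray-bodied vestigial-winged: (52 − 56.4375)² / 56.4375 = 0.3489
  ebony-bodied normal-winged: (56 − 56.4375)² / 56.4375 = 0.0034
  ebony-bodied vestigial-winged: (20 − 18.8125)² / 18.8125 = 0.0750
χ² = 0.0803 + 0.3489 + 0.0034 + 0.0750 = 0.5076 ≈ 0.508
Degrees of freedom = 4 − 1 = 3; critical value at α = 0.05 is 7.815.
Since 0.508 < 7.815, we fail to reject the null hypothesis — the data are consistent with the 9:3:3:1 ratio.

0.508; consistent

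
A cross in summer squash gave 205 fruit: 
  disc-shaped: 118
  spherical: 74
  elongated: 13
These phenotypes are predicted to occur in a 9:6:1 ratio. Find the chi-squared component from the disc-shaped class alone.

0.063

Under the 9:6:1 hypothesis (Σ ratio = 16, N = 205):
  disc-shaped: 205 × 9/16 = 115.3125
  spherical: 205 × 6/16 = 76.875
  elongated: 205 × 1/16 = 12.8125
Contribution of disc-shaped: (118 − 115.3125)² / 115.3125 = 0.0626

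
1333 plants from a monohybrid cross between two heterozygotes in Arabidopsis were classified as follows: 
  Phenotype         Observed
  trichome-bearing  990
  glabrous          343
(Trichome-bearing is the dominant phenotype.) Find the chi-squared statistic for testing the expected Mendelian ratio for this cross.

For a monohybrid cross between heterozygotes with complete dominance, the expected phenotypic ratio is 3:1.
Expected counts for N = 1333 under a 3:1 ratio (total parts = 4):
  trichome-bearing: 1333 × 3/4 = 999.75
  glabrous: 1333 × 1/4 = 333.25
χ² = Σ (O − E)² / E
  trichome-bearing: (990 − 999.75)² / 999.75 = 0.0951
  glabrous: (343 − 333.25)² / 333.25 = 0.2853
χ² = 0.0951 + 0.2853 = 0.3804 ≈ 0.380

0.380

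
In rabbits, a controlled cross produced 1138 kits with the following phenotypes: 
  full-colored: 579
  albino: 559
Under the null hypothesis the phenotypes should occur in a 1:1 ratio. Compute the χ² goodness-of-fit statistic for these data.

Under the 1:1 hypothesis (Σ ratio = 2, N = 1138):
  full-colored: 1138 × 1/2 = 569
  albino: 1138 × 1/2 = 569
χ² = Σ (O − E)² / E
  full-colored: (579 − 569)² / 569 = 0.1757
  albino: (559 − 569)² / 569 = 0.1757
χ² = 0.1757 + 0.1757 = 0.3514 ≈ 0.351

0.351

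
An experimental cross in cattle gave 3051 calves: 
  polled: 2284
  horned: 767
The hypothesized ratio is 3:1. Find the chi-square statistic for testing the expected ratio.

The 3:1 ratio has 4 parts, so with N = 3051 the expected counts are:
  polled: 3051 × 3/4 = 2288.25
  horned: 3051 × 1/4 = 762.75
χ² = Σ (O − E)² / E
  polled: (2284 − 2288.25)² / 2288.25 = 0.0079
  horned: (767 − 762.75)² / 762.75 = 0.0237
χ² = 0.0079 + 0.0237 = 0.0316 ≈ 0.032

0.032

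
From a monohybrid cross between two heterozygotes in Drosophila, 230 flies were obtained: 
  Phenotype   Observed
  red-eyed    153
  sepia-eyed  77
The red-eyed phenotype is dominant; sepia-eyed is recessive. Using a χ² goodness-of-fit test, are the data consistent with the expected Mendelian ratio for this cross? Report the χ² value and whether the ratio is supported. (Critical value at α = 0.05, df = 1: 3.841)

8.817; not consistent

For a monohybrid cross between heterozygotes with complete dominance, the expected phenotypic ratio is 3:1.
The 3:1 ratio has 4 parts, so with N = 230 the expected counts are:
  red-eyed: 230 × 3/4 = 172.5
  sepia-eyed: 230 × 1/4 = 57.5
χ² = Σ (O − E)² / E
  red-eyed: (153 − 172.5)² / 172.5 = 2.2043
  sepia-eyed: (77 − 57.5)² / 57.5 = 6.6130
χ² = 2.2043 + 6.6130 = 8.8173 ≈ 8.817
Degrees of freedom = 2 − 1 = 1; critical value at α = 0.05 is 3.841.
Since 8.817 > 3.841, we reject the null hypothesis — the data do not fit the 3:1 ratio.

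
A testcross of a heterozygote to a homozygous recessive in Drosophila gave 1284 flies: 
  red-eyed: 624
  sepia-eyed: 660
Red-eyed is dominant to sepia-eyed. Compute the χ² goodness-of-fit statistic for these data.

1.009

A testcross of a heterozygote (Aa × aa) gives a 1:1 phenotypic ratio.
Expected counts for N = 1284 under a 1:1 ratio (total parts = 2):
  red-eyed: 1284 × 1/2 = 642
  sepia-eyed: 1284 × 1/2 = 642
χ² = Σ (O − E)² / E
  red-eyed: (624 − 642)² / 642 = 0.5047
  sepia-eyed: (660 − 642)² / 642 = 0.5047
χ² = 0.5047 + 0.5047 = 1.0094 ≈ 1.009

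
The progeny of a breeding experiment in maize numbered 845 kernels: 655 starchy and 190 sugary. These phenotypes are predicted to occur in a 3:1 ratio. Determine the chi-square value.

The 3:1 ratio has 4 parts, so with N = 845 the expected counts are:
  starchy: 845 × 3/4 = 633.75
  sugary: 845 × 1/4 = 211.25
χ² = Σ (O − E)² / E
  starchy: (655 − 633.75)² / 633.75 = 0.7125
  sugary: (190 − 211.25)² / 211.25 = 2.1376
χ² = 0.7125 + 2.1376 = 2.8501 ≈ 2.850

2.850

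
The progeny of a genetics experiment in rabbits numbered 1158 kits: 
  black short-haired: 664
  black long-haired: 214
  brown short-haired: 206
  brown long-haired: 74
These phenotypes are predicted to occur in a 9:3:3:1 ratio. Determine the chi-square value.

Expected counts for N = 1158 under a 9:3:3:1 ratio (total parts = 16):
  black short-haired: 1158 × 9/16 = 651.375
  black long-haired: 1158 × 3/16 = 217.125
  brown short-haired: 1158 × 3/16 = 217.125
  brown long-haired: 1158 × 1/16 = 72.375
χ² = Σ (O − E)² / E
  black short-haired: (664 − 651.375)² / 651.375 = 0.2447
  black long-haired: (214 − 217.125)² / 217.125 = 0.0450
  brown short-haired: (206 − 217.125)² / 217.125 = 0.5700
  brown long-haired: (74 − 72.375)² / 72.375 = 0.0365
χ² = 0.2447 + 0.0450 + 0.5700 + 0.0365 = 0.8962 ≈ 0.896

0.896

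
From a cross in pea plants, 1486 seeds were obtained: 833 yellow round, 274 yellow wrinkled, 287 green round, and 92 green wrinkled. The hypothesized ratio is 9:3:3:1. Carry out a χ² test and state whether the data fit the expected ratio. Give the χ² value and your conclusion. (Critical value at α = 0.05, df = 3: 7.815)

The 9:3:3:1 ratio has 16 parts, so with N = 1486 the expected counts are:
  yellow round: 1486 × 9/16 = 835.875
  yellow wrinkled: 1486 × 3/16 = 278.625
  green round: 1486 × 3/16 = 278.625
  green wrinkled: 1486 × 1/16 = 92.875
χ² = Σ (O − E)² / E
  yellow round: (833 − 835.875)² / 835.875 = 0.0099
  yellow wrinkled: (274 − 278.625)² / 278.625 = 0.0768
  green round: (287 − 278.625)² / 278.625 = 0.2517
  green wrinkled: (92 − 92.875)² / 92.875 = 0.0082
χ² = 0.0099 + 0.0768 + 0.2517 + 0.0082 = 0.3466 ≈ 0.347
Degrees of freedom = 4 − 1 = 3; critical value at α = 0.05 is 7.815.
Since 0.347 < 7.815, we fail to reject the null hypothesis — the data are consistent with the 9:3:3:1 ratio.

0.347; consistent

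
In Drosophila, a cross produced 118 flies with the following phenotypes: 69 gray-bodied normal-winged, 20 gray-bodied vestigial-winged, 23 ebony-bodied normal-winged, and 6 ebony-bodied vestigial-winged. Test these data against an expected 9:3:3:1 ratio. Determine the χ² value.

0.599

Total ratio parts = 16. Expected numbers out of 118:
  gray-bodied normal-winged: 118 × 9/16 = 66.375
  gray-bodied vestigial-winged: 118 × 3/16 = 22.125
  ebony-bodied normal-winged: 118 × 3/16 = 22.125
  ebony-bodied vestigial-winged: 118 × 1/16 = 7.375
χ² = Σ (O − E)² / E
  gray-bodied normal-winged: (69 − 66.375)² / 66.375 = 0.1038
  gray-bodied vestigial-winged: (20 − 22.125)² / 22.125 = 0.2041
  ebony-bodied normal-winged: (23 − 22.125)² / 22.125 = 0.0346
  ebony-bodied vestigial-winged: (6 − 7.375)² / 7.375 = 0.2564
χ² = 0.1038 + 0.2041 + 0.0346 + 0.2564 = 0.5989 ≈ 0.599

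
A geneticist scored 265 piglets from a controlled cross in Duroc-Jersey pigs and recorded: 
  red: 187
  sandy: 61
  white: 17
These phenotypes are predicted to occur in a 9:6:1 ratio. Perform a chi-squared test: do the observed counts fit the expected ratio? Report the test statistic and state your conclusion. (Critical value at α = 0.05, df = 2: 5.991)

Under the 9:6:1 hypothesis (Σ ratio = 16, N = 265):
  red: 265 × 9/16 = 149.0625
  sandy: 265 × 6/16 = 99.375
  white: 265 × 1/16 = 16.5625
χ² = Σ (O − E)² / E
  red: (187 − 149.0625)² / 149.0625 = 9.6554
  sandy: (61 − 99.375)² / 99.375 = 14.8190
  white: (17 − 16.5625)² / 16.5625 = 0.0116
χ² = 9.6554 + 14.8190 + 0.0116 = 24.486
Degrees of freedom = 3 − 1 = 2; critical value at α = 0.05 is 5.991.
Since 24.486 > 5.991, we reject the null hypothesis — the data do not fit the 9:6:1 ratio.

24.486; not consistent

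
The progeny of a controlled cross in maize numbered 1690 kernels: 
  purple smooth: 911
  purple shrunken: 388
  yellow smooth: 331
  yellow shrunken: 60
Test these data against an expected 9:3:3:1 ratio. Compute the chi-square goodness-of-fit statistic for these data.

Total ratio parts = 16. Expected numbers out of 1690:
  purple smooth: 1690 × 9/16 = 950.625
  purple shrunken: 1690 × 3/16 = 316.875
  yellow smooth: 1690 × 3/16 = 316.875
  yellow shrunken: 1690 × 1/16 = 105.625
χ² = Σ (O − E)² / E
  purple smooth: (911 − 950.625)² / 950.625 = 1.6517
  purple shrunken: (388 − 316.875)² / 316.875 = 15.9645
  yellow smooth: (331 − 316.875)² / 316.875 = 0.6296
  yellow shrunken: (60 − 105.625)² / 105.625 = 19.7078
χ² = 1.6517 + 15.9645 + 0.6296 + 19.7078 = 37.9536 ≈ 37.954

37.954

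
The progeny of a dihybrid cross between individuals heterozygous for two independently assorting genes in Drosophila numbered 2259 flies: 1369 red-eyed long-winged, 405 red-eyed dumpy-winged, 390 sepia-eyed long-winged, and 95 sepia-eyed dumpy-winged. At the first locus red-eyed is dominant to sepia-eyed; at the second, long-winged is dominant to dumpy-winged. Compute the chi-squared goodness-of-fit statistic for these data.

26.189

A dihybrid F₂ with independent assortment and complete dominance at both loci gives a 9:3:3:1 phenotypic ratio.
Under the 9:3:3:1 hypothesis (Σ ratio = 16, N = 2259):
  red-eyed long-winged: 2259 × 9/16 = 1270.6875
  red-eyed dumpy-winged: 2259 × 3/16 = 423.5625
  sepia-eyed long-winged: 2259 × 3/16 = 423.5625
  sepia-eyed dumpy-winged: 2259 × 1/16 = 141.1875
χ² = Σ (O − E)² / E
  red-eyed long-winged: (1369 − 1270.6875)² / 1270.6875 = 7.6064
  red-eyed dumpy-winged: (405 − 423.5625)² / 423.5625 = 0.8135
  sepia-eyed long-winged: (390 − 423.5625)² / 423.5625 = 2.6594
  sepia-eyed dumpy-winged: (95 − 141.1875)² / 141.1875 = 15.1096
χ² = 7.6064 + 0.8135 + 2.6594 + 15.1096 = 26.1889 ≈ 26.189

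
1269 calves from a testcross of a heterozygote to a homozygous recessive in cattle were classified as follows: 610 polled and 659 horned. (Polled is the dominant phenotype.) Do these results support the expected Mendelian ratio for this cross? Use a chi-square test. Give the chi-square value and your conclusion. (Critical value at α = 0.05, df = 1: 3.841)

1.892; consistent

A testcross of a heterozygote (Aa × aa) gives a 1:1 phenotypic ratio.
The 1:1 ratio has 2 parts, so with N = 1269 the expected counts are:
  polled: 1269 × 1/2 = 634.5
  horned: 1269 × 1/2 = 634.5
χ² = Σ (O − E)² / E
  polled: (610 − 634.5)² / 634.5 = 0.9460
  horned: (659 − 634.5)² / 634.5 = 0.9460
χ² = 0.9460 + 0.9460 = 1.892
Degrees of freedom = 2 − 1 = 1; critical value at α = 0.05 is 3.841.
Since 1.892 < 3.841, we fail to reject the null hypothesis — the data are consistent with the 1:1 ratio.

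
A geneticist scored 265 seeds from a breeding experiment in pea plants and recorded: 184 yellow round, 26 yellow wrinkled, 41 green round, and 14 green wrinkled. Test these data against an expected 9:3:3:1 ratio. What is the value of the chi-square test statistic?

21.397

Under the 9:3:3:1 hypothesis (Σ ratio = 16, N = 265):
  yellow round: 265 × 9/16 = 149.0625
  yellow wrinkled: 265 × 3/16 = 49.6875
  green round: 265 × 3/16 = 49.6875
  green wrinkled: 265 × 1/16 = 16.5625
χ² = Σ (O − E)² / E
  yellow round: (184 − 149.0625)² / 149.0625 = 8.1887
  yellow wrinkled: (26 − 49.6875)² / 49.6875 = 11.2925
  green round: (41 − 49.6875)² / 49.6875 = 1.5189
  green wrinkled: (14 − 16.5625)² / 16.5625 = 0.3965
χ² = 8.1887 + 11.2925 + 1.5189 + 0.3965 = 21.3966 ≈ 21.397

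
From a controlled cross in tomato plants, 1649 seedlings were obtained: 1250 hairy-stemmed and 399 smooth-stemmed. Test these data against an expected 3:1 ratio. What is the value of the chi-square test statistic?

The 3:1 ratio has 4 parts, so with N = 1649 the expected counts are:
  hairy-stemmed: 1649 × 3/4 = 1236.75
  smooth-stemmed: 1649 × 1/4 = 412.25
χ² = Σ (O − E)² / E
  hairy-stemmed: (1250 − 1236.75)² / 1236.75 = 0.1420
  smooth-stemmed: (399 − 412.25)² / 412.25 = 0.4259
χ² = 0.1420 + 0.4259 = 0.5679 ≈ 0.568

0.568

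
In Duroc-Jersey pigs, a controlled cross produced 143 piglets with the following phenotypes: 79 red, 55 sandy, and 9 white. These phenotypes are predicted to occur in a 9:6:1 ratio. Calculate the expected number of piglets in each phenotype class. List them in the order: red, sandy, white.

80.4375, 53.625, 8.9375

The 9:6:1 ratio has 16 parts, so with N = 143 the expected counts are:
  red: 143 × 9/16 = 80.4375
  sandy: 143 × 6/16 = 53.625
  white: 143 × 1/16 = 8.9375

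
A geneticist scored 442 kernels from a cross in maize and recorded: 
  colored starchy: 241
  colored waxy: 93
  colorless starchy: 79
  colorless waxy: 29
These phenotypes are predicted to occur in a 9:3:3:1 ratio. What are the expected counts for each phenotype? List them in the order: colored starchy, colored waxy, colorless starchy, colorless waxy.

Total ratio parts = 16. Expected numbers out of 442:
  colored starchy: 442 × 9/16 = 248.625
  colored waxy: 442 × 3/16 = 82.875
  colorless starchy: 442 × 3/16 = 82.875
  colorless waxy: 442 × 1/16 = 27.625

248.625, 82.875, 82.875, 27.625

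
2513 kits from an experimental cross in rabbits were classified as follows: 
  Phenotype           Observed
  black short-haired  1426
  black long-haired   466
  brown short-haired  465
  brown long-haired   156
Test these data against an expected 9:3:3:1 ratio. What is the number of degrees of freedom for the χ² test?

A goodness-of-fit test with 4 phenotype classes has df = 4 − 1 = 3.

3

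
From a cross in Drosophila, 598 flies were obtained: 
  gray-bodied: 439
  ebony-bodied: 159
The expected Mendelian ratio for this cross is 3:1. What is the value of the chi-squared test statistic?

0.805

Total ratio parts = 4. Expected numbers out of 598:
  gray-bodied: 598 × 3/4 = 448.5
  ebony-bodied: 598 × 1/4 = 149.5
χ² = Σ (O − E)² / E
  gray-bodied: (439 − 448.5)² / 448.5 = 0.2012
  ebony-bodied: (159 − 149.5)² / 149.5 = 0.6037
χ² = 0.2012 + 0.6037 = 0.8049 ≈ 0.805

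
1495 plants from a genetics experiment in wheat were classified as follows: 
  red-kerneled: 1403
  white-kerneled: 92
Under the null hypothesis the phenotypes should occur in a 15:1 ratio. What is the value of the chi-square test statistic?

Total ratio parts = 16. Expected numbers out of 1495:
  red-kerneled: 1495 × 15/16 = 1401.5625
  white-kerneled: 1495 × 1/16 = 93.4375
χ² = Σ (O − E)² / E
  red-kerneled: (1403 − 1401.5625)² / 1401.5625 = 0.0015
  white-kerneled: (92 − 93.4375)² / 93.4375 = 0.0221
χ² = 0.0015 + 0.0221 = 0.0236 ≈ 0.024

0.024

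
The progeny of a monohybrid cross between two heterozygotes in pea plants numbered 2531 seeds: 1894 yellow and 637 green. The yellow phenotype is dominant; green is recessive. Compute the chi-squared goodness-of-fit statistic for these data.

0.038

For a monohybrid cross between heterozygotes with complete dominance, the expected phenotypic ratio is 3:1.
Total ratio parts = 4. Expected numbers out of 2531:
  yellow: 2531 × 3/4 = 1898.25
  green: 2531 × 1/4 = 632.75
χ² = Σ (O − E)² / E
  yellow: (1894 − 1898.25)² / 1898.25 = 0.0095
  green: (637 − 632.75)² / 632.75 = 0.0285
χ² = 0.0095 + 0.0285 = 0.038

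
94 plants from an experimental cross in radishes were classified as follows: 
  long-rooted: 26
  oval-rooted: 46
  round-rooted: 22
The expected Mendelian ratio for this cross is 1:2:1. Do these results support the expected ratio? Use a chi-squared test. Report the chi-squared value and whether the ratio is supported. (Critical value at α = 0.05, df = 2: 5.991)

0.383; consistent

Under the 1:2:1 hypothesis (Σ ratio = 4, N = 94):
  long-rooted: 94 × 1/4 = 23.5
  oval-rooted: 94 × 2/4 = 47
  round-rooted: 94 × 1/4 = 23.5
χ² = Σ (O − E)² / E
  long-rooted: (26 − 23.5)² / 23.5 = 0.2660
  oval-rooted: (46 − 47)² / 47 = 0.0213
  round-rooted: (22 − 23.5)² / 23.5 = 0.0957
χ² = 0.2660 + 0.0213 + 0.0957 = 0.383
Degrees of freedom = 3 − 1 = 2; critical value at α = 0.05 is 5.991.
Since 0.383 < 5.991, we fail to reject the null hypothesis — the data are consistent with the 1:2:1 ratio.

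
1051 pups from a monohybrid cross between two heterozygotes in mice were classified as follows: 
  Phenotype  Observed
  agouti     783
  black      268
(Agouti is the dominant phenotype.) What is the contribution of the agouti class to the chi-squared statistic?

For a monohybrid cross between heterozygotes with complete dominance, the expected phenotypic ratio is 3:1.
The 3:1 ratio has 4 parts, so with N = 1051 the expected counts are:
  agouti: 1051 × 3/4 = 788.25
  black: 1051 × 1/4 = 262.75
Contribution of agouti: (783 − 788.25)² / 788.25 = 0.0350

0.035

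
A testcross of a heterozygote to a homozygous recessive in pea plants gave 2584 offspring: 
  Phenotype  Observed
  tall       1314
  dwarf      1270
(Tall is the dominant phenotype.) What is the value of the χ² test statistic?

0.749

A testcross of a heterozygote (Aa × aa) gives a 1:1 phenotypic ratio.
Under the 1:1 hypothesis (Σ ratio = 2, N = 2584):
  tall: 2584 × 1/2 = 1292
  dwarf: 2584 × 1/2 = 1292
χ² = Σ (O − E)² / E
  tall: (1314 − 1292)² / 1292 = 0.3746
  dwarf: (1270 − 1292)² / 1292 = 0.3746
χ² = 0.3746 + 0.3746 = 0.7492 ≈ 0.749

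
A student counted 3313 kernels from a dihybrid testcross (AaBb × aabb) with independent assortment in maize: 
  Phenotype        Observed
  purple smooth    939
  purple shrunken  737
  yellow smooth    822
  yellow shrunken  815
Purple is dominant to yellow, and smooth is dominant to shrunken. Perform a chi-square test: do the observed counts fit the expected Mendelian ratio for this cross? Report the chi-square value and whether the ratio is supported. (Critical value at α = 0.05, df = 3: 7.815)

A dihybrid testcross with independent assortment gives a 1:1:1:1 ratio.
Total ratio parts = 4. Expected numbers out of 3313:
  purple smooth: 3313 × 1/4 = 828.25
  purple shrunken: 3313 × 1/4 = 828.25
  yellow smooth: 3313 × 1/4 = 828.25
  yellow shrunken: 3313 × 1/4 = 828.25
χ² = Σ (O − E)² / E
  purple smooth: (939 − 828.25)² / 828.25 = 14.8090
  purple shrunken: (737 − 828.25)² / 828.25 = 10.0532
  yellow smooth: (822 − 828.25)² / 828.25 = 0.0472
  yellow shrunken: (815 − 828.25)² / 828.25 = 0.2120
χ² = 14.8090 + 10.0532 + 0.0472 + 0.2120 = 25.1214 ≈ 25.121
Degrees of freedom = 4 − 1 = 3; critical value at α = 0.05 is 7.815.
Since 25.121 > 7.815, we reject the null hypothesis — the data do not fit the 1:1:1:1 ratio.

25.121; not consistent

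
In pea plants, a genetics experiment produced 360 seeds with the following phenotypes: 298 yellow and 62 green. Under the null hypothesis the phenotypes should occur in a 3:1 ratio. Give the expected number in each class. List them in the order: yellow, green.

Expected counts for N = 360 under a 3:1 ratio (total parts = 4):
  yellow: 360 × 3/4 = 270
  green: 360 × 1/4 = 90

270, 90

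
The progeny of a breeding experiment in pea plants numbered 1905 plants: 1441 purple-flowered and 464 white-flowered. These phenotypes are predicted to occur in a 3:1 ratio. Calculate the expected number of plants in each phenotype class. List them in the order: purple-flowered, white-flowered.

Under the 3:1 hypothesis (Σ ratio = 4, N = 1905):
  purple-flowered: 1905 × 3/4 = 1428.75
  white-flowered: 1905 × 1/4 = 476.25

1428.75, 476.25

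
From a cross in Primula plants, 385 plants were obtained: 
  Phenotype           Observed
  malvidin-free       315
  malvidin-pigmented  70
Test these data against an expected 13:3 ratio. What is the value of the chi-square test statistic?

The 13:3 ratio has 16 parts, so with N = 385 the expected counts are:
  malvidin-free: 385 × 13/16 = 312.8125
  malvidin-pigmented: 385 × 3/16 = 72.1875
χ² = Σ (O − E)² / E
  malvidin-free: (315 − 312.8125)² / 312.8125 = 0.0153
  malvidin-pigmented: (70 − 72.1875)² / 72.1875 = 0.0663
χ² = 0.0153 + 0.0663 = 0.0816 ≈ 0.082

0.082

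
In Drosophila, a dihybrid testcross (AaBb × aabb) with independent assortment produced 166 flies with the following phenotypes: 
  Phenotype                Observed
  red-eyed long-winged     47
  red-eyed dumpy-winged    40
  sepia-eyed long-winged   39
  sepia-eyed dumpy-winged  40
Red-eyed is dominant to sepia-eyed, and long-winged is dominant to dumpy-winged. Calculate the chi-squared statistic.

0.988

A dihybrid testcross with independent assortment gives a 1:1:1:1 ratio.
Expected counts for N = 166 under a 1:1:1:1 ratio (total parts = 4):
  red-eyed long-winged: 166 × 1/4 = 41.5
  red-eyed dumpy-winged: 166 × 1/4 = 41.5
  sepia-eyed long-winged: 166 × 1/4 = 41.5
  sepia-eyed dumpy-winged: 166 × 1/4 = 41.5
χ² = Σ (O − E)² / E
  red-eyed long-winged: (47 − 41.5)² / 41.5 = 0.7289
  red-eyed dumpy-winged: (40 − 41.5)² / 41.5 = 0.0542
  sepia-eyed long-winged: (39 − 41.5)² / 41.5 = 0.1506
  sepia-eyed dumpy-winged: (40 − 41.5)² / 41.5 = 0.0542
χ² = 0.7289 + 0.0542 + 0.1506 + 0.0542 = 0.9879 ≈ 0.988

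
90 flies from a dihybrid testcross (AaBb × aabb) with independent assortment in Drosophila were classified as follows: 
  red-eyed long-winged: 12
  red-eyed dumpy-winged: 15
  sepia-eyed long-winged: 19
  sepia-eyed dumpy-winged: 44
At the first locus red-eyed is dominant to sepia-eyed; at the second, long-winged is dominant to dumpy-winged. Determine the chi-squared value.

28.489

A dihybrid testcross with independent assortment gives a 1:1:1:1 ratio.
Under the 1:1:1:1 hypothesis (Σ ratio = 4, N = 90):
  red-eyed long-winged: 90 × 1/4 = 22.5
  red-eyed dumpy-winged: 90 × 1/4 = 22.5
  sepia-eyed long-winged: 90 × 1/4 = 22.5
  sepia-eyed dumpy-winged: 90 × 1/4 = 22.5
χ² = Σ (O − E)² / E
  red-eyed long-winged: (12 − 22.5)² / 22.5 = 4.9000
  red-eyed dumpy-winged: (15 − 22.5)² / 22.5 = 2.5000
  sepia-eyed long-winged: (19 − 22.5)² / 22.5 = 0.5444
  sepia-eyed dumpy-winged: (44 − 22.5)² / 22.5 = 20.5444
χ² = 4.9000 + 2.5000 + 0.5444 + 20.5444 = 28.4888 ≈ 28.489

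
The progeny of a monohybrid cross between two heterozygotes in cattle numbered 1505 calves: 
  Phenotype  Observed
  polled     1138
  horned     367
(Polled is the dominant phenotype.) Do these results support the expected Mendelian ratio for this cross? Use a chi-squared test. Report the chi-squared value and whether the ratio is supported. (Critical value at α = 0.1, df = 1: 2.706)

0.303; consistent

For a monohybrid cross between heterozygotes with complete dominance, the expected phenotypic ratio is 3:1.
Total ratio parts = 4. Expected numbers out of 1505:
  polled: 1505 × 3/4 = 1128.75
  horned: 1505 × 1/4 = 376.25
χ² = Σ (O − E)² / E
  polled: (1138 − 1128.75)² / 1128.75 = 0.0758
  horned: (367 − 376.25)² / 376.25 = 0.2274
χ² = 0.0758 + 0.2274 = 0.3032 ≈ 0.303
Degrees of freedom = 2 − 1 = 1; critical value at α = 0.1 is 2.706.
Since 0.303 < 2.706, we fail to reject the null hypothesis — the data are consistent with the 3:1 ratio.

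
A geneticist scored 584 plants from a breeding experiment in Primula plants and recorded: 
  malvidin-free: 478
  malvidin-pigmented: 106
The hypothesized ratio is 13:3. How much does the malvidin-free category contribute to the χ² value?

0.026

The 13:3 ratio has 16 parts, so with N = 584 the expected counts are:
  malvidin-free: 584 × 13/16 = 474.5
  malvidin-pigmented: 584 × 3/16 = 109.5
Contribution of malvidin-free: (478 − 474.5)² / 474.5 = 0.0258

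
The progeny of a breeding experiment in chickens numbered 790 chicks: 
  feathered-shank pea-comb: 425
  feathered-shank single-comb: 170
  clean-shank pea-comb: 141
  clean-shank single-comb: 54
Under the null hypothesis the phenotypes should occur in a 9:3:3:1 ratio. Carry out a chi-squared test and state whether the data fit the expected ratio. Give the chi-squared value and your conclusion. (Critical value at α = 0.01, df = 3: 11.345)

4.851; consistent

Under the 9:3:3:1 hypothesis (Σ ratio = 16, N = 790):
  feathered-shank pea-comb: 790 × 9/16 = 444.375
  feathered-shank single-comb: 790 × 3/16 = 148.125
  clean-shank pea-comb: 790 × 3/16 = 148.125
  clean-shank single-comb: 790 × 1/16 = 49.375
χ² = Σ (O − E)² / E
  feathered-shank pea-comb: (425 − 444.375)² / 444.375 = 0.8448
  feathered-shank single-comb: (170 − 148.125)² / 148.125 = 3.2305
  clean-shank pea-comb: (141 − 148.125)² / 148.125 = 0.3427
  clean-shank single-comb: (54 − 49.375)² / 49.375 = 0.4332
χ² = 0.8448 + 3.2305 + 0.3427 + 0.4332 = 4.8512 ≈ 4.851
Degrees of freedom = 4 − 1 = 3; critical value at α = 0.01 is 11.345.
Since 4.851 < 11.345, we fail to reject the null hypothesis — the data are consistent with the 9:3:3:1 ratio.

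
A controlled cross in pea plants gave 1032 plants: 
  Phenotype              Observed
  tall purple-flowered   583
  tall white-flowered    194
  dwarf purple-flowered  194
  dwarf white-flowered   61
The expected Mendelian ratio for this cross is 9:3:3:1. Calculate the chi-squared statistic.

0.203

Under the 9:3:3:1 hypothesis (Σ ratio = 16, N = 1032):
  tall purple-flowered: 1032 × 9/16 = 580.5
  tall white-flowered: 1032 × 3/16 = 193.5
  dwarf purple-flowered: 1032 × 3/16 = 193.5
  dwarf white-flowered: 1032 × 1/16 = 64.5
χ² = Σ (O − E)² / E
  tall purple-flowered: (583 − 580.5)² / 580.5 = 0.0108
  tall white-flowered: (194 − 193.5)² / 193.5 = 0.0013
  dwarf purple-flowered: (194 − 193.5)² / 193.5 = 0.0013
  dwarf white-flowered: (61 − 64.5)² / 64.5 = 0.1899
χ² = 0.0108 + 0.0013 + 0.0013 + 0.1899 = 0.2033 ≈ 0.203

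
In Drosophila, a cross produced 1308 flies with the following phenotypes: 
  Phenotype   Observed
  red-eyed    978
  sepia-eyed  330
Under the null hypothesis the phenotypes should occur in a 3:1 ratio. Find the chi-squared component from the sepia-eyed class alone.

The 3:1 ratio has 4 parts, so with N = 1308 the expected counts are:
  red-eyed: 1308 × 3/4 = 981
  sepia-eyed: 1308 × 1/4 = 327
Contribution of sepia-eyed: (330 − 327)² / 327 = 0.0275

0.028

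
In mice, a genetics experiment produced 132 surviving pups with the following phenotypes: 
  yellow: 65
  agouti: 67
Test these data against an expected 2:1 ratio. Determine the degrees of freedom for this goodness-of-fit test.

1

A goodness-of-fit test with 2 phenotype classes has df = 2 − 1 = 1.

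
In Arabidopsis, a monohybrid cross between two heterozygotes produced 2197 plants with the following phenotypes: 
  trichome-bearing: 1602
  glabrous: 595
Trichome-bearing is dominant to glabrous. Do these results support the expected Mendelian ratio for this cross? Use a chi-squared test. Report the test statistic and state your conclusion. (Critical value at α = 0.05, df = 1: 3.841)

5.081; not consistent

For a monohybrid cross between heterozygotes with complete dominance, the expected phenotypic ratio is 3:1.
Total ratio parts = 4. Expected numbers out of 2197:
  trichome-bearing: 2197 × 3/4 = 1647.75
  glabrous: 2197 × 1/4 = 549.25
χ² = Σ (O − E)² / E
  trichome-bearing: (1602 − 1647.75)² / 1647.75 = 1.2703
  glabrous: (595 − 549.25)² / 549.25 = 3.8108
χ² = 1.2703 + 3.8108 = 5.0811 ≈ 5.081
Degrees of freedom = 2 − 1 = 1; critical value at α = 0.05 is 3.841.
Since 5.081 > 3.841, we reject the null hypothesis — the data do not fit the 3:1 ratio.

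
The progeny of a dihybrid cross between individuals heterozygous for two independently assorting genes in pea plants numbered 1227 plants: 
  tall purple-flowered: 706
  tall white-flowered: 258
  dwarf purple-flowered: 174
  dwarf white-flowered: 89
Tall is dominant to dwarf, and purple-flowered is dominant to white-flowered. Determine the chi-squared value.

A dihybrid F₂ with independent assortment and complete dominance at both loci gives a 9:3:3:1 phenotypic ratio.
Under the 9:3:3:1 hypothesis (Σ ratio = 16, N = 1227):
  tall purple-flowered: 1227 × 9/16 = 690.1875
  tall white-flowered: 1227 × 3/16 = 230.0625
  dwarf purple-flowered: 1227 × 3/16 = 230.0625
  dwarf white-flowered: 1227 × 1/16 = 76.6875
χ² = Σ (O − E)² / E
  tall purple-flowered: (706 − 690.1875)² / 690.1875 = 0.3623
  tall white-flowered: (258 − 230.0625)² / 230.0625 = 3.3926
  dwarf purple-flowered: (174 − 230.0625)² / 230.0625 = 13.6615
  dwarf white-flowered: (89 − 76.6875)² / 76.6875 = 1.9768
χ² = 0.3623 + 3.3926 + 13.6615 + 1.9768 = 19.3932 ≈ 19.393

19.393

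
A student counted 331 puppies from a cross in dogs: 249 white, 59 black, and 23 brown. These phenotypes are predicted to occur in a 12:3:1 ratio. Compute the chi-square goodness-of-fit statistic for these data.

0.412

Expected counts for N = 331 under a 12:3:1 ratio (total parts = 16):
  white: 331 × 12/16 = 248.25
  black: 331 × 3/16 = 62.0625
  brown: 331 × 1/16 = 20.6875
χ² = Σ (O − E)² / E
  white: (249 − 248.25)² / 248.25 = 0.0023
  black: (59 − 62.0625)² / 62.0625 = 0.1511
  brown: (23 − 20.6875)² / 20.6875 = 0.2585
χ² = 0.0023 + 0.1511 + 0.2585 = 0.4119 ≈ 0.412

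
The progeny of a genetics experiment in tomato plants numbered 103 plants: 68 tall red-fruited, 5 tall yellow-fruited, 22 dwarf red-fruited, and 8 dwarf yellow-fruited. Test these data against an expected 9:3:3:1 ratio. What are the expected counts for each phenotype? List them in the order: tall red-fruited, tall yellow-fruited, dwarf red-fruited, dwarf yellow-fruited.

Expected counts for N = 103 under a 9:3:3:1 ratio (total parts = 16):
  tall red-fruited: 103 × 9/16 = 57.9375
  tall yellow-fruited: 103 × 3/16 = 19.3125
  dwarf red-fruited: 103 × 3/16 = 19.3125
  dwarf yellow-fruited: 103 × 1/16 = 6.4375

57.9375, 19.3125, 19.3125, 6.4375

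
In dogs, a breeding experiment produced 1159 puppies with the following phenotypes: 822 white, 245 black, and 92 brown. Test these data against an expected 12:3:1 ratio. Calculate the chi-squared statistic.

11.379

Expected counts for N = 1159 under a 12:3:1 ratio (total parts = 16):
  white: 1159 × 12/16 = 869.25
  black: 1159 × 3/16 = 217.3125
  brown: 1159 × 1/16 = 72.4375
χ² = Σ (O − E)² / E
  white: (822 − 869.25)² / 869.25 = 2.5684
  black: (245 − 217.3125)² / 217.3125 = 3.5276
  brown: (92 − 72.4375)² / 72.4375 = 5.2831
χ² = 2.5684 + 3.5276 + 5.2831 = 11.3791 ≈ 11.379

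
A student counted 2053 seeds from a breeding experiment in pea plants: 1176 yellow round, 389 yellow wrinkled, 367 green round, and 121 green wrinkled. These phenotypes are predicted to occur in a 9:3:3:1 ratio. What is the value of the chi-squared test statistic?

1.684

Under the 9:3:3:1 hypothesis (Σ ratio = 16, N = 2053):
  yellow round: 2053 × 9/16 = 1154.8125
  yellow wrinkled: 2053 × 3/16 = 384.9375
  green round: 2053 × 3/16 = 384.9375
  green wrinkled: 2053 × 1/16 = 128.3125
χ² = Σ (O − E)² / E
  yellow round: (1176 − 1154.8125)² / 1154.8125 = 0.3887
  yellow wrinkled: (389 − 384.9375)² / 384.9375 = 0.0429
  green round: (367 − 384.9375)² / 384.9375 = 0.8359
  green wrinkled: (121 − 128.3125)² / 128.3125 = 0.4167
χ² = 0.3887 + 0.0429 + 0.8359 + 0.4167 = 1.6842 ≈ 1.684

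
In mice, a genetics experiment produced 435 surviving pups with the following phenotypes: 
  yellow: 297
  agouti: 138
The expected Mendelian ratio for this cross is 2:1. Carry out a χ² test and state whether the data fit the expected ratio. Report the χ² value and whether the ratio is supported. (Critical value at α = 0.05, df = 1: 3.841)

Total ratio parts = 3. Expected numbers out of 435:
  yellow: 435 × 2/3 = 290
  agouti: 435 × 1/3 = 145
χ² = Σ (O − E)² / E
  yellow: (297 − 290)² / 290 = 0.1690
  agouti: (138 − 145)² / 145 = 0.3379
χ² = 0.1690 + 0.3379 = 0.5069 ≈ 0.507
Degrees of freedom = 2 − 1 = 1; critical value at α = 0.05 is 3.841.
Since 0.507 < 3.841, we fail to reject the null hypothesis — the data are consistent with the 2:1 ratio.

0.507; consistent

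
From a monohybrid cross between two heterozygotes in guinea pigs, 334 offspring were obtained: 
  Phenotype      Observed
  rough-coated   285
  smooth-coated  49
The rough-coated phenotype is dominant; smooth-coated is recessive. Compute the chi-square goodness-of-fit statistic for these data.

For a monohybrid cross between heterozygotes with complete dominance, the expected phenotypic ratio is 3:1.
Expected counts for N = 334 under a 3:1 ratio (total parts = 4):
  rough-coated: 334 × 3/4 = 250.5
  smooth-coated: 334 × 1/4 = 83.5
χ² = Σ (O − E)² / E
  rough-coated: (285 − 250.5)² / 250.5 = 4.7515
  smooth-coated: (49 − 83.5)² / 83.5 = 14.2545
χ² = 4.7515 + 14.2545 = 19.006

19.006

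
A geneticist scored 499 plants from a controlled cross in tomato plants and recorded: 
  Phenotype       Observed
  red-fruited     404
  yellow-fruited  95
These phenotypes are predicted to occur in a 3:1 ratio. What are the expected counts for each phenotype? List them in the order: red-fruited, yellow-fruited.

The 3:1 ratio has 4 parts, so with N = 499 the expected counts are:
  red-fruited: 499 × 3/4 = 374.25
  yellow-fruited: 499 × 1/4 = 124.75

374.25, 124.75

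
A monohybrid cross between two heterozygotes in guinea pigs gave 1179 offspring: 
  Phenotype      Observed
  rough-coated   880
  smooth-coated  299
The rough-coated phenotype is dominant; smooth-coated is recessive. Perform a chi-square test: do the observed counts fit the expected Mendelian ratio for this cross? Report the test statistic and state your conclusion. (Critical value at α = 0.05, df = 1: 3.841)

0.082; consistent

For a monohybrid cross between heterozygotes with complete dominance, the expected phenotypic ratio is 3:1.
Total ratio parts = 4. Expected numbers out of 1179:
  rough-coated: 1179 × 3/4 = 884.25
  smooth-coated: 1179 × 1/4 = 294.75
χ² = Σ (O − E)² / E
  rough-coated: (880 − 884.25)² / 884.25 = 0.0204
  smooth-coated: (299 − 294.75)² / 294.75 = 0.0613
χ² = 0.0204 + 0.0613 = 0.0817 ≈ 0.082
Degrees of freedom = 2 − 1 = 1; critical value at α = 0.05 is 3.841.
Since 0.082 < 3.841, we fail to reject the null hypothesis — the data are consistent with the 3:1 ratio.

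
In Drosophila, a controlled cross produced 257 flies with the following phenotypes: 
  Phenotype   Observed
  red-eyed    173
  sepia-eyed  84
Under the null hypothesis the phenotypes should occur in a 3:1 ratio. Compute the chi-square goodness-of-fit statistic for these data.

8.095

Total ratio parts = 4. Expected numbers out of 257:
  red-eyed: 257 × 3/4 = 192.75
  sepia-eyed: 257 × 1/4 = 64.25
χ² = Σ (O − E)² / E
  red-eyed: (173 − 192.75)² / 192.75 = 2.0237
  sepia-eyed: (84 − 64.25)² / 64.25 = 6.0710
χ² = 2.0237 + 6.0710 = 8.0947 ≈ 8.095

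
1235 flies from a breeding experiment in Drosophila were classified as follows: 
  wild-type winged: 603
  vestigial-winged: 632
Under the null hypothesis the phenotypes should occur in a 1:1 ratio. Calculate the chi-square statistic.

0.681

The 1:1 ratio has 2 parts, so with N = 1235 the expected counts are:
  wild-type winged: 1235 × 1/2 = 617.5
  vestigial-winged: 1235 × 1/2 = 617.5
χ² = Σ (O − E)² / E
  wild-type winged: (603 − 617.5)² / 617.5 = 0.3405
  vestigial-winged: (632 − 617.5)² / 617.5 = 0.3405
χ² = 0.3405 + 0.3405 = 0.681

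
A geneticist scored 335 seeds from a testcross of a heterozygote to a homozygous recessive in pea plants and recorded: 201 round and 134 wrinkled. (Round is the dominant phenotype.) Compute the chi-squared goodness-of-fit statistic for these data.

A testcross of a heterozygote (Aa × aa) gives a 1:1 phenotypic ratio.
Under the 1:1 hypothesis (Σ ratio = 2, N = 335):
  round: 335 × 1/2 = 167.5
  wrinkled: 335 × 1/2 = 167.5
χ² = Σ (O − E)² / E
  round: (201 − 167.5)² / 167.5 = 6.7000
  wrinkled: (134 − 167.5)² / 167.5 = 6.7000
χ² = 6.7000 + 6.7000 = 13.400

13.400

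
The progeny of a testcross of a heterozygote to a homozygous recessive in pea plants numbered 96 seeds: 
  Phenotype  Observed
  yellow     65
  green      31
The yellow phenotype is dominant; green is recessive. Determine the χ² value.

12.042

A testcross of a heterozygote (Aa × aa) gives a 1:1 phenotypic ratio.
Total ratio parts = 2. Expected numbers out of 96:
  yellow: 96 × 1/2 = 48
  green: 96 × 1/2 = 48
χ² = Σ (O − E)² / E
  yellow: (65 − 48)² / 48 = 6.0208
  green: (31 − 48)² / 48 = 6.0208
χ² = 6.0208 + 6.0208 = 12.0416 ≈ 12.042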